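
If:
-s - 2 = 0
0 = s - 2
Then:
No Solution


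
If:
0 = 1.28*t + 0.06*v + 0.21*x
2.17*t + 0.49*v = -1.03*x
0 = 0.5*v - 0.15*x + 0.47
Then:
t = -0.04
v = -0.80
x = 0.46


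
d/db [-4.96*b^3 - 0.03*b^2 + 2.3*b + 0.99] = -14.88*b^2 - 0.06*b + 2.3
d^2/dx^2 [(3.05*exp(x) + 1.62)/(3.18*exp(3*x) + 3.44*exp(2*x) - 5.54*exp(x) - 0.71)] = (123.37128*exp(6*x) + 247.532472*exp(5*x) + 445.958864*exp(4*x) + 167.24945*exp(3*x) - 15.005292*exp(2*x) + 53.550274*exp(x) - 4.834603)*exp(x)/(32.157432*exp(9*x) + 104.359968*exp(8*x) - 55.175544*exp(7*x) - 344.450836*exp(6*x) + 49.5224400000001*exp(5*x) + 366.581016*exp(4*x) - 84.036974*exp(3*x) - 60.170796*exp(2*x) - 8.378142*exp(x) - 0.357911)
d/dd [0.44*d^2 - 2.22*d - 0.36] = 0.88*d - 2.22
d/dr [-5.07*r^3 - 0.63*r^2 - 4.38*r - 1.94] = -15.21*r^2 - 1.26*r - 4.38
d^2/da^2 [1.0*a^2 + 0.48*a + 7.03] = 2.00000000000000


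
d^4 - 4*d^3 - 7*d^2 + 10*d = d*(d - 5)*(d - 1)*(d + 2)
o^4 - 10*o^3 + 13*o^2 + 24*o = o*(o - 8)*(o - 3)*(o + 1)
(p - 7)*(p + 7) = p^2 - 49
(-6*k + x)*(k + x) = -6*k^2 - 5*k*x + x^2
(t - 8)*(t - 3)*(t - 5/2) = t^3 - 27*t^2/2 + 103*t/2 - 60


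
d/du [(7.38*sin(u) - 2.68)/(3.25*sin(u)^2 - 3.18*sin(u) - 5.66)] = (-23.985*sin(u)^2 + 17.42*sin(u) - 50.2932)*cos(u)/(10.5625*sin(u)^4 - 20.67*sin(u)^3 - 26.6776*sin(u)^2 + 35.9976*sin(u) + 32.0356)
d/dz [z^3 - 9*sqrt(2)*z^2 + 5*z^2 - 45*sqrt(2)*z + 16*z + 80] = 3*z^2 - 18*sqrt(2)*z + 10*z - 45*sqrt(2) + 16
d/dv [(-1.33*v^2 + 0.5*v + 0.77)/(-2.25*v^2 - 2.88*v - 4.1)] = (4.9554*v^2 + 14.371*v + 0.1676)/(5.0625*v^4 + 12.96*v^3 + 26.7444*v^2 + 23.616*v + 16.81)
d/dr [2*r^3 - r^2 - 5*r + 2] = 6*r^2 - 2*r - 5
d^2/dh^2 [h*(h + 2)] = 2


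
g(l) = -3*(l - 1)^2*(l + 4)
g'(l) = -3*(l - 1)^2 - 3*(l + 4)*(2*l - 2) = -9*l^2 - 12*l + 21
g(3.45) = -134.16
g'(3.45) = -127.52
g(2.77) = -63.63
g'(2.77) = -81.30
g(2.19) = -26.30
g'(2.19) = -48.44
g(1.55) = -5.04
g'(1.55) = -19.22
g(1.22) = -0.76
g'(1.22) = -7.04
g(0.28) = -6.66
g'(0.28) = 16.93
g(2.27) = -30.34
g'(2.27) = -52.62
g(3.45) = -134.16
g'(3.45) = -127.52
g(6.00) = -750.00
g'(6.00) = -375.00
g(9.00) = -2496.00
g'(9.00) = -816.00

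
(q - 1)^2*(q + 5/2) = q^3 + q^2/2 - 4*q + 5/2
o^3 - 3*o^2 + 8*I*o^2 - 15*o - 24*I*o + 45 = (o - 3)*(o + 3*I)*(o + 5*I)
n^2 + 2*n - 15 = (n - 3)*(n + 5)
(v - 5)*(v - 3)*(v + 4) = v^3 - 4*v^2 - 17*v + 60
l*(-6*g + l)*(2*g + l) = -12*g^2*l - 4*g*l^2 + l^3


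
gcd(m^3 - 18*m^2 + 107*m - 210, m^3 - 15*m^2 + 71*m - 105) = m^2 - 12*m + 35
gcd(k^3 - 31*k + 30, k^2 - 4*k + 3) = k - 1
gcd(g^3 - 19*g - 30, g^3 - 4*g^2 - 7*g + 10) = g^2 - 3*g - 10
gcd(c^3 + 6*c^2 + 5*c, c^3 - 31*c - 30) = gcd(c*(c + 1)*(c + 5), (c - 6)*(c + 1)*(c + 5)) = c^2 + 6*c + 5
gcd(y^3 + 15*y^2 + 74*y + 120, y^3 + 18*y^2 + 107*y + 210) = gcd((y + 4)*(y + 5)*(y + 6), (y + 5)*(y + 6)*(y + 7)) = y^2 + 11*y + 30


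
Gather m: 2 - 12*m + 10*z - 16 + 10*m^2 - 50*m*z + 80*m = 10*m^2 + m*(68 - 50*z) + 10*z - 14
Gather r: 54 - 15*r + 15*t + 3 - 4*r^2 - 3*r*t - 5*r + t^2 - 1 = -4*r^2 + r*(-3*t - 20) + t^2 + 15*t + 56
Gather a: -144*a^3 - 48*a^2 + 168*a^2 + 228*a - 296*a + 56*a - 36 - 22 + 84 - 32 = -144*a^3 + 120*a^2 - 12*a - 6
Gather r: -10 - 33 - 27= -70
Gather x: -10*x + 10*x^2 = 10*x^2 - 10*x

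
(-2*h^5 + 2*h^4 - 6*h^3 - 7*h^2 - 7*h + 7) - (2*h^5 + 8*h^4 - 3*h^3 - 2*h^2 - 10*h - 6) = -4*h^5 - 6*h^4 - 3*h^3 - 5*h^2 + 3*h + 13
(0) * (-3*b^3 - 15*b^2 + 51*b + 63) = 0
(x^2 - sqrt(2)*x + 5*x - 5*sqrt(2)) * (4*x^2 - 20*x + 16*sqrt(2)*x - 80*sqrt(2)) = 4*x^4 + 12*sqrt(2)*x^3 - 132*x^2 - 300*sqrt(2)*x + 800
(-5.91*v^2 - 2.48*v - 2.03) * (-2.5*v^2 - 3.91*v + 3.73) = 14.775*v^4 + 29.3081*v^3 - 7.2725*v^2 - 1.3131*v - 7.5719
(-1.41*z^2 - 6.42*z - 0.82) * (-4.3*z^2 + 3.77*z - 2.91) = 6.063*z^4 + 22.2903*z^3 - 16.5743*z^2 + 15.5908*z + 2.3862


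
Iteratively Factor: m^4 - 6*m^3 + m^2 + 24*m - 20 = (m + 2)*(m^3 - 8*m^2 + 17*m - 10) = (m - 5)*(m + 2)*(m^2 - 3*m + 2) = (m - 5)*(m - 1)*(m + 2)*(m - 2)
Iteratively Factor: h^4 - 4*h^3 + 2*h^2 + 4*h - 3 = (h - 1)*(h^3 - 3*h^2 - h + 3) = (h - 3)*(h - 1)*(h^2 - 1) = (h - 3)*(h - 1)^2*(h + 1)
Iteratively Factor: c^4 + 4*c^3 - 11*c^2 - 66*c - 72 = (c - 4)*(c^3 + 8*c^2 + 21*c + 18) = (c - 4)*(c + 3)*(c^2 + 5*c + 6) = (c - 4)*(c + 3)^2*(c + 2)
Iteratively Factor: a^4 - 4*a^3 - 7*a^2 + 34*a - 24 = (a - 4)*(a^3 - 7*a + 6) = (a - 4)*(a - 2)*(a^2 + 2*a - 3) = (a - 4)*(a - 2)*(a - 1)*(a + 3)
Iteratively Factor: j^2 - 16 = (j - 4)*(j + 4)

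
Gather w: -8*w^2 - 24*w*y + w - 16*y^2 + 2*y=-8*w^2 + w*(1 - 24*y) - 16*y^2 + 2*y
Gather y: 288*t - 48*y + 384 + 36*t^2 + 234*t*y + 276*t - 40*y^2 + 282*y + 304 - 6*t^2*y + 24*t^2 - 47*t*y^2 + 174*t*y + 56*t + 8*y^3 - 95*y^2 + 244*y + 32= 60*t^2 + 620*t + 8*y^3 + y^2*(-47*t - 135) + y*(-6*t^2 + 408*t + 478) + 720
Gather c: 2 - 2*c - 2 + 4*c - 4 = 2*c - 4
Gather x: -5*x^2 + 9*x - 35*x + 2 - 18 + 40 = -5*x^2 - 26*x + 24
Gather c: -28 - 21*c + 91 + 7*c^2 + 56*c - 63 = 7*c^2 + 35*c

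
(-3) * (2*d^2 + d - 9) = -6*d^2 - 3*d + 27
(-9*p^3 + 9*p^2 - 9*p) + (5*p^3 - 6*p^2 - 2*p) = -4*p^3 + 3*p^2 - 11*p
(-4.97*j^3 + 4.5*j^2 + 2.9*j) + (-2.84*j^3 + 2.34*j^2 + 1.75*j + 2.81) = -7.81*j^3 + 6.84*j^2 + 4.65*j + 2.81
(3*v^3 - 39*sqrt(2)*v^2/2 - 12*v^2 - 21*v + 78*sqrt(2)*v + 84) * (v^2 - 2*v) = 3*v^5 - 39*sqrt(2)*v^4/2 - 18*v^4 + 3*v^3 + 117*sqrt(2)*v^3 - 156*sqrt(2)*v^2 + 126*v^2 - 168*v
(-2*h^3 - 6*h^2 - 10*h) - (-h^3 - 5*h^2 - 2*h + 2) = -h^3 - h^2 - 8*h - 2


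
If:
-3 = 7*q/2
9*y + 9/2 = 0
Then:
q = -6/7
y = -1/2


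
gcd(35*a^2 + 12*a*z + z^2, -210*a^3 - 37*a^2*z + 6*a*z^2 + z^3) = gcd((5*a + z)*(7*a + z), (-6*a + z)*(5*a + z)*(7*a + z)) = 35*a^2 + 12*a*z + z^2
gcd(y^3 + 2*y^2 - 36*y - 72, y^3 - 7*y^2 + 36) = y^2 - 4*y - 12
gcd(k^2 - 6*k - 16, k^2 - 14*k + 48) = k - 8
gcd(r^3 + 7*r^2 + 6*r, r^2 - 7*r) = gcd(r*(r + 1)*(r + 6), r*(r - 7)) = r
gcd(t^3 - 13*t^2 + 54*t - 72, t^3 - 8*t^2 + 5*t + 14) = 1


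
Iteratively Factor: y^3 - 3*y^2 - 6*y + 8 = (y + 2)*(y^2 - 5*y + 4) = (y - 4)*(y + 2)*(y - 1)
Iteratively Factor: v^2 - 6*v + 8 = (v - 4)*(v - 2)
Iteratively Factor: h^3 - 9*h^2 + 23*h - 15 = (h - 1)*(h^2 - 8*h + 15) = (h - 5)*(h - 1)*(h - 3)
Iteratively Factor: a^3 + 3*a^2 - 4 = (a + 2)*(a^2 + a - 2) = (a + 2)^2*(a - 1)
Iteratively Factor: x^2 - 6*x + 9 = (x - 3)*(x - 3)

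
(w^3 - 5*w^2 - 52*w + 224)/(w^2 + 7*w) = w - 12 + 32/w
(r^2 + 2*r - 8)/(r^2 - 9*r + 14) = (r + 4)/(r - 7)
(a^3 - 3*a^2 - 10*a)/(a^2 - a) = (a^2 - 3*a - 10)/(a - 1)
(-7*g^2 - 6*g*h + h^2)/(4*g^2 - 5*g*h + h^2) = (-7*g^2 - 6*g*h + h^2)/(4*g^2 - 5*g*h + h^2)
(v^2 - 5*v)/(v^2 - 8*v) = (v - 5)/(v - 8)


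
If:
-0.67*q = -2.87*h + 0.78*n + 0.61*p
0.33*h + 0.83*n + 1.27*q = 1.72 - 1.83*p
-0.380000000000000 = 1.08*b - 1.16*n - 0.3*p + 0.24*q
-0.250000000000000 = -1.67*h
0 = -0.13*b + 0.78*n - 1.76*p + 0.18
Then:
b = -3.12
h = 0.15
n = -1.81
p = -0.47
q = 3.17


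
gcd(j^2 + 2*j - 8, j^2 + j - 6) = j - 2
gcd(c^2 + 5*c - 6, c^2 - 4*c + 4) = 1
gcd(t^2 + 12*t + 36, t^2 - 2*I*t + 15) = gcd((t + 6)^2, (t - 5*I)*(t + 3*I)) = 1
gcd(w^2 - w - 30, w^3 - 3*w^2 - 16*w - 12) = w - 6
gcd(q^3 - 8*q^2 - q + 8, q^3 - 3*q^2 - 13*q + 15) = q - 1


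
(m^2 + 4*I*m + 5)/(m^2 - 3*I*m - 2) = (m + 5*I)/(m - 2*I)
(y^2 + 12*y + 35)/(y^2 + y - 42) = (y + 5)/(y - 6)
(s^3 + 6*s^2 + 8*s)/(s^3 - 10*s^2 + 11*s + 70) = s*(s + 4)/(s^2 - 12*s + 35)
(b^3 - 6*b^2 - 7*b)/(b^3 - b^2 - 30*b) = (-b^2 + 6*b + 7)/(-b^2 + b + 30)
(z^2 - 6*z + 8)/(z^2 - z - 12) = (z - 2)/(z + 3)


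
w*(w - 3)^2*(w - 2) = w^4 - 8*w^3 + 21*w^2 - 18*w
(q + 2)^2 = q^2 + 4*q + 4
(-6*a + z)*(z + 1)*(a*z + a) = -6*a^2*z^2 - 12*a^2*z - 6*a^2 + a*z^3 + 2*a*z^2 + a*z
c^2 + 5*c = c*(c + 5)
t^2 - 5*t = t*(t - 5)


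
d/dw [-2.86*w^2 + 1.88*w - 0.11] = 1.88 - 5.72*w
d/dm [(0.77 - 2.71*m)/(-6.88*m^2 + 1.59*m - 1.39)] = (-18.6448*m^2 + 10.5952*m + 2.5426)/(47.3344*m^4 - 21.8784*m^3 + 21.6545*m^2 - 4.4202*m + 1.9321)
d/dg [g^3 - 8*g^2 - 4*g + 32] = 3*g^2 - 16*g - 4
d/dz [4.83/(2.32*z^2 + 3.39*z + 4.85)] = (-22.4112*z - 16.3737)/(2.32*z^2 + 3.39*z + 4.85)^2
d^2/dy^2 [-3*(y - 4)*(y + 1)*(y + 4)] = -18*y - 6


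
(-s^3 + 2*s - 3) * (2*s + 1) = -2*s^4 - s^3 + 4*s^2 - 4*s - 3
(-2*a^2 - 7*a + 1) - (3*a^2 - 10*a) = -5*a^2 + 3*a + 1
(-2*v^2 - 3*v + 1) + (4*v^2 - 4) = 2*v^2 - 3*v - 3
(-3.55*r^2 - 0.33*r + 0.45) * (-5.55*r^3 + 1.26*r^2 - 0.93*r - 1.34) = 19.7025*r^5 - 2.6415*r^4 + 0.3882*r^3 + 5.6309*r^2 + 0.0237*r - 0.603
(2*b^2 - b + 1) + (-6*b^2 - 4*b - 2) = -4*b^2 - 5*b - 1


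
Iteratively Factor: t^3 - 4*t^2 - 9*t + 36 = (t - 3)*(t^2 - t - 12) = (t - 3)*(t + 3)*(t - 4)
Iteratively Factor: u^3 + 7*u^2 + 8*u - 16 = (u - 1)*(u^2 + 8*u + 16) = (u - 1)*(u + 4)*(u + 4)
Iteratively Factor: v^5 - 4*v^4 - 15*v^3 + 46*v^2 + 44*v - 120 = (v - 2)*(v^4 - 2*v^3 - 19*v^2 + 8*v + 60) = (v - 5)*(v - 2)*(v^3 + 3*v^2 - 4*v - 12) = (v - 5)*(v - 2)^2*(v^2 + 5*v + 6) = (v - 5)*(v - 2)^2*(v + 3)*(v + 2)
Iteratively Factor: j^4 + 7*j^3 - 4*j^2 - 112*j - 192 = (j + 4)*(j^3 + 3*j^2 - 16*j - 48) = (j + 4)^2*(j^2 - j - 12) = (j - 4)*(j + 4)^2*(j + 3)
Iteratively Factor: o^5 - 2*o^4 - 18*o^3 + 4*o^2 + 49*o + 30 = (o + 1)*(o^4 - 3*o^3 - 15*o^2 + 19*o + 30) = (o + 1)*(o + 3)*(o^3 - 6*o^2 + 3*o + 10) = (o - 2)*(o + 1)*(o + 3)*(o^2 - 4*o - 5) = (o - 5)*(o - 2)*(o + 1)*(o + 3)*(o + 1)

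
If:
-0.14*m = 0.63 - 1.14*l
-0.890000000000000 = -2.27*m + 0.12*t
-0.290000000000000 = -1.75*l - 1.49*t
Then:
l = 0.60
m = 0.37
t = -0.51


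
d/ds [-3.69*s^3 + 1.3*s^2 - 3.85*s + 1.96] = -11.07*s^2 + 2.6*s - 3.85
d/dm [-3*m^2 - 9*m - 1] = -6*m - 9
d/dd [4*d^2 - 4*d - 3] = 8*d - 4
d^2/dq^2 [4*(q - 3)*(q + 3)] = 8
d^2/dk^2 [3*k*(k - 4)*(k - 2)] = 18*k - 36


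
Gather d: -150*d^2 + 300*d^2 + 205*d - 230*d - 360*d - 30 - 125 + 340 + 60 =150*d^2 - 385*d + 245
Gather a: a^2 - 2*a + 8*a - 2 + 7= a^2 + 6*a + 5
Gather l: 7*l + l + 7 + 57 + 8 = 8*l + 72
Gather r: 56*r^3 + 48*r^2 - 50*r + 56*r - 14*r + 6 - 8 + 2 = 56*r^3 + 48*r^2 - 8*r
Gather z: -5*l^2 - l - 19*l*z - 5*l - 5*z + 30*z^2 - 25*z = -5*l^2 - 6*l + 30*z^2 + z*(-19*l - 30)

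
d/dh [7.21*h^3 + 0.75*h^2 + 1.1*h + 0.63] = 21.63*h^2 + 1.5*h + 1.1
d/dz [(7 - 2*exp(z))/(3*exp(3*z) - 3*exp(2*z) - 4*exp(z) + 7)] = (12*exp(3*z) - 69*exp(2*z) + 42*exp(z) + 14)*exp(z)/(9*exp(6*z) - 18*exp(5*z) - 15*exp(4*z) + 66*exp(3*z) - 26*exp(2*z) - 56*exp(z) + 49)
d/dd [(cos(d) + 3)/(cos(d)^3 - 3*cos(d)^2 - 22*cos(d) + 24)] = (-33*cos(d)/2 + 3*cos(2*d) + cos(3*d)/2 - 87)*sin(d)/(cos(d)^3 - 3*cos(d)^2 - 22*cos(d) + 24)^2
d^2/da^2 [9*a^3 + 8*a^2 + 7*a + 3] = 54*a + 16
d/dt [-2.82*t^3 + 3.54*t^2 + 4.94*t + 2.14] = -8.46*t^2 + 7.08*t + 4.94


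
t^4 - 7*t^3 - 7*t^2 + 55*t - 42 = (t - 7)*(t - 2)*(t - 1)*(t + 3)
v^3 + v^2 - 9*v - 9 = (v - 3)*(v + 1)*(v + 3)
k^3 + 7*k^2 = k^2*(k + 7)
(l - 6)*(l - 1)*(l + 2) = l^3 - 5*l^2 - 8*l + 12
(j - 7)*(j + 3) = j^2 - 4*j - 21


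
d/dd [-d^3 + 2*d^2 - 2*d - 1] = -3*d^2 + 4*d - 2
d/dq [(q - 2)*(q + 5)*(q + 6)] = 3*q^2 + 18*q + 8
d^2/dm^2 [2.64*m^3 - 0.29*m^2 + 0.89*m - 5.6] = 15.84*m - 0.58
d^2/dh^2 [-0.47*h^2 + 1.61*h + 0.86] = -0.940000000000000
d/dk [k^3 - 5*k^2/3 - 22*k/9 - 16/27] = 3*k^2 - 10*k/3 - 22/9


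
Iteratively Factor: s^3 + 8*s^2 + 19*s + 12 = (s + 1)*(s^2 + 7*s + 12) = (s + 1)*(s + 4)*(s + 3)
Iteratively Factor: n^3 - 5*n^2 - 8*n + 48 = (n - 4)*(n^2 - n - 12) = (n - 4)^2*(n + 3)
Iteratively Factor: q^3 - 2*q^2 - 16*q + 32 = (q - 4)*(q^2 + 2*q - 8) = (q - 4)*(q - 2)*(q + 4)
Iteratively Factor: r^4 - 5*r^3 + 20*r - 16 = (r - 2)*(r^3 - 3*r^2 - 6*r + 8) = (r - 4)*(r - 2)*(r^2 + r - 2) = (r - 4)*(r - 2)*(r + 2)*(r - 1)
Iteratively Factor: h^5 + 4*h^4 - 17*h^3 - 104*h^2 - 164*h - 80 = (h + 2)*(h^4 + 2*h^3 - 21*h^2 - 62*h - 40) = (h - 5)*(h + 2)*(h^3 + 7*h^2 + 14*h + 8) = (h - 5)*(h + 2)^2*(h^2 + 5*h + 4) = (h - 5)*(h + 2)^2*(h + 4)*(h + 1)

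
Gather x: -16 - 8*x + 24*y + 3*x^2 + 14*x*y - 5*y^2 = 3*x^2 + x*(14*y - 8) - 5*y^2 + 24*y - 16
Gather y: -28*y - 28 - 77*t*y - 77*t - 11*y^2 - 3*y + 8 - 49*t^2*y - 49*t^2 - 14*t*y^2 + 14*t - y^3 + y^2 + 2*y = -49*t^2 - 63*t - y^3 + y^2*(-14*t - 10) + y*(-49*t^2 - 77*t - 29) - 20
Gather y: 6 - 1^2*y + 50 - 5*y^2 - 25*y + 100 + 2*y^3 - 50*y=2*y^3 - 5*y^2 - 76*y + 156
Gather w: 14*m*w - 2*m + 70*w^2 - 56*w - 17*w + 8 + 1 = -2*m + 70*w^2 + w*(14*m - 73) + 9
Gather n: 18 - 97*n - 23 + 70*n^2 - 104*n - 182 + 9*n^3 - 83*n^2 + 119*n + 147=9*n^3 - 13*n^2 - 82*n - 40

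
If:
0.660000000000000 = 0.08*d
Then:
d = 8.25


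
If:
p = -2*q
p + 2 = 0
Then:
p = -2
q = 1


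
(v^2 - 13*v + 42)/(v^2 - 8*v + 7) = (v - 6)/(v - 1)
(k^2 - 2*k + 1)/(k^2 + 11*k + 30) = (k^2 - 2*k + 1)/(k^2 + 11*k + 30)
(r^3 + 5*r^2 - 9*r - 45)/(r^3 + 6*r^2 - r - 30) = (r - 3)/(r - 2)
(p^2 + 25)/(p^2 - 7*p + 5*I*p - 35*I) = (p - 5*I)/(p - 7)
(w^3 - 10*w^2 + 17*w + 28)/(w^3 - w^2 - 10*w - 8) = (w - 7)/(w + 2)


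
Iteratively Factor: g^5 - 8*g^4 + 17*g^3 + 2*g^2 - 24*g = (g - 3)*(g^4 - 5*g^3 + 2*g^2 + 8*g) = (g - 3)*(g + 1)*(g^3 - 6*g^2 + 8*g) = (g - 3)*(g - 2)*(g + 1)*(g^2 - 4*g) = g*(g - 3)*(g - 2)*(g + 1)*(g - 4)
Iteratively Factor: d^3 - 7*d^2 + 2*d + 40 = (d - 4)*(d^2 - 3*d - 10) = (d - 4)*(d + 2)*(d - 5)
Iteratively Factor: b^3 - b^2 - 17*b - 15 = (b - 5)*(b^2 + 4*b + 3) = (b - 5)*(b + 1)*(b + 3)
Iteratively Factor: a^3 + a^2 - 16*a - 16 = (a + 1)*(a^2 - 16) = (a - 4)*(a + 1)*(a + 4)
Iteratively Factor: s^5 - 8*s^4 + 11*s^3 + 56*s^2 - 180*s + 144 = (s + 3)*(s^4 - 11*s^3 + 44*s^2 - 76*s + 48) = (s - 4)*(s + 3)*(s^3 - 7*s^2 + 16*s - 12) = (s - 4)*(s - 2)*(s + 3)*(s^2 - 5*s + 6) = (s - 4)*(s - 2)^2*(s + 3)*(s - 3)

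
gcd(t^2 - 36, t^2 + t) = 1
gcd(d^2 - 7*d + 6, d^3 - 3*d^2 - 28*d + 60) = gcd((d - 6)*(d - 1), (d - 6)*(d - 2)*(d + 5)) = d - 6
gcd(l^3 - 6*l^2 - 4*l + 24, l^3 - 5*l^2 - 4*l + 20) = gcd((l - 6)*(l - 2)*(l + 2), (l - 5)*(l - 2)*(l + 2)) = l^2 - 4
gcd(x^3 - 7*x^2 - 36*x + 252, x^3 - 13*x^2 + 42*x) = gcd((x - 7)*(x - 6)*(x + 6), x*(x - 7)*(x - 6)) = x^2 - 13*x + 42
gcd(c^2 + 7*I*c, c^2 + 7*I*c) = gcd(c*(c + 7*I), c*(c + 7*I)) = c^2 + 7*I*c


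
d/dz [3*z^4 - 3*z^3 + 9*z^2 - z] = 12*z^3 - 9*z^2 + 18*z - 1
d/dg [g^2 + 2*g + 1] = 2*g + 2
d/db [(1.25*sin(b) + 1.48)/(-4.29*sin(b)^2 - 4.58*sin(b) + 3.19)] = (5.3625*sin(b)^2 + 12.6984*sin(b) + 10.7659)*cos(b)/(18.4041*sin(b)^4 + 39.2964*sin(b)^3 - 6.3938*sin(b)^2 - 29.2204*sin(b) + 10.1761)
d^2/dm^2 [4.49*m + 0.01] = 0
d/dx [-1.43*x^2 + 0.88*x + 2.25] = 0.88 - 2.86*x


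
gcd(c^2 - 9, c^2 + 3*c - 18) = c - 3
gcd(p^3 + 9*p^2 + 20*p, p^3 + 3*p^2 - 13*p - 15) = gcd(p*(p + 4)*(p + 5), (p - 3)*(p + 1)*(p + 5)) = p + 5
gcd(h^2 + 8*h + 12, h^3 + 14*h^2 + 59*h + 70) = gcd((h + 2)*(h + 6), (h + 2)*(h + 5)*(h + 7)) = h + 2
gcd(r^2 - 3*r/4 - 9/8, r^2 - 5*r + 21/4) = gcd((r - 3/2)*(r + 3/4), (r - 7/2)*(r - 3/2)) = r - 3/2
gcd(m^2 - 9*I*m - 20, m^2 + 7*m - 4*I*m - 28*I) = m - 4*I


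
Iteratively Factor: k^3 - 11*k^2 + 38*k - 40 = (k - 2)*(k^2 - 9*k + 20) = (k - 4)*(k - 2)*(k - 5)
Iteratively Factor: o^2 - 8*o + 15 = (o - 5)*(o - 3)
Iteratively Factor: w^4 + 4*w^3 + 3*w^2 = (w)*(w^3 + 4*w^2 + 3*w) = w*(w + 3)*(w^2 + w) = w^2*(w + 3)*(w + 1)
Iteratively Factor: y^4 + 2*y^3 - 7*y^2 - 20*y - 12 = (y - 3)*(y^3 + 5*y^2 + 8*y + 4) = (y - 3)*(y + 1)*(y^2 + 4*y + 4) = (y - 3)*(y + 1)*(y + 2)*(y + 2)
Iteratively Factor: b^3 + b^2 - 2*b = (b - 1)*(b^2 + 2*b) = b*(b - 1)*(b + 2)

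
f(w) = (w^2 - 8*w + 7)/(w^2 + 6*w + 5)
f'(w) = (-2*w - 6)*(w^2 - 8*w + 7)/(w^2 + 6*w + 5)^2 + (2*w - 8)/(w^2 + 6*w + 5)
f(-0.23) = 2.42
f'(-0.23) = -5.96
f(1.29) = -0.11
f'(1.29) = -0.31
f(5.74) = -0.08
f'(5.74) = 0.07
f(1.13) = -0.06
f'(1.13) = -0.40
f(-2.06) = -8.90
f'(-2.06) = -1.48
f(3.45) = -0.23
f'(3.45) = 0.05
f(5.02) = -0.13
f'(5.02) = 0.07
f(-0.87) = 27.41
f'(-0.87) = -235.63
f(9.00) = 0.11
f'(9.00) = 0.05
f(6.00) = -0.06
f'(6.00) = 0.07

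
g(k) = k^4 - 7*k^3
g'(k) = 4*k^3 - 21*k^2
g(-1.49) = 28.08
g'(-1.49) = -59.85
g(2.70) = -84.64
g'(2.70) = -74.36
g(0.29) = -0.16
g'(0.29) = -1.67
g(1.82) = -31.23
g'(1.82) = -45.45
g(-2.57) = 162.45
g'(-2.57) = -206.60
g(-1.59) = 34.53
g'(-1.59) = -69.17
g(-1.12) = 11.41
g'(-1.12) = -31.96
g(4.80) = -243.30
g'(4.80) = -41.47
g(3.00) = -108.00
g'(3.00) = -81.00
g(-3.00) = 270.00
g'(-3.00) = -297.00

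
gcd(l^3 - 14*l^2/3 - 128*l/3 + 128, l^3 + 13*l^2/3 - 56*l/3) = l - 8/3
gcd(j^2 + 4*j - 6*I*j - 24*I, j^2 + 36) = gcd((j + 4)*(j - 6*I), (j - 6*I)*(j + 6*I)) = j - 6*I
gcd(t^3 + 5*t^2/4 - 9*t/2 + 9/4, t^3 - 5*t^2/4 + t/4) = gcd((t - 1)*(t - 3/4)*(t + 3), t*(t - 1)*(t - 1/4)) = t - 1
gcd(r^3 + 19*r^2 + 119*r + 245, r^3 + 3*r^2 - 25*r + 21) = r + 7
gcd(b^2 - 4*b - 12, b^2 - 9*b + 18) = b - 6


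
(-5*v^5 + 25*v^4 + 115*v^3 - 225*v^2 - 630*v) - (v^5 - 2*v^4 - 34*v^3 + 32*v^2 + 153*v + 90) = -6*v^5 + 27*v^4 + 149*v^3 - 257*v^2 - 783*v - 90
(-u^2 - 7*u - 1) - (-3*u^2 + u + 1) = 2*u^2 - 8*u - 2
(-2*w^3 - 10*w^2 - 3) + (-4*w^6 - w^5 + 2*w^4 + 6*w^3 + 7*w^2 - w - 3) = -4*w^6 - w^5 + 2*w^4 + 4*w^3 - 3*w^2 - w - 6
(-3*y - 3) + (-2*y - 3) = -5*y - 6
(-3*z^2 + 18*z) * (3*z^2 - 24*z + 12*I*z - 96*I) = -9*z^4 + 126*z^3 - 36*I*z^3 - 432*z^2 + 504*I*z^2 - 1728*I*z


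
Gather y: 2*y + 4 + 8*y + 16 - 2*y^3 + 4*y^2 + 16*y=-2*y^3 + 4*y^2 + 26*y + 20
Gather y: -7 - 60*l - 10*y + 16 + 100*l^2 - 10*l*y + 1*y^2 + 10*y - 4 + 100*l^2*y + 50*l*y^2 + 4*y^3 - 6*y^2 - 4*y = 100*l^2 - 60*l + 4*y^3 + y^2*(50*l - 5) + y*(100*l^2 - 10*l - 4) + 5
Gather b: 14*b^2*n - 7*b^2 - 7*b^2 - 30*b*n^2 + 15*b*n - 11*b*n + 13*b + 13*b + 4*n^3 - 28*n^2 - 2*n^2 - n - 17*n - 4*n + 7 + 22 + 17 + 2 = b^2*(14*n - 14) + b*(-30*n^2 + 4*n + 26) + 4*n^3 - 30*n^2 - 22*n + 48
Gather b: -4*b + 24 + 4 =28 - 4*b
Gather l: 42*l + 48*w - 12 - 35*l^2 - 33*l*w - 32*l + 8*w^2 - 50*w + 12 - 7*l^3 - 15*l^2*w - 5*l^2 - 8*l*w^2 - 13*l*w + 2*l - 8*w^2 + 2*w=-7*l^3 + l^2*(-15*w - 40) + l*(-8*w^2 - 46*w + 12)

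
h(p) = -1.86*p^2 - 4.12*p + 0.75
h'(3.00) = -15.28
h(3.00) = -28.35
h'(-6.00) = 18.20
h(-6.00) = -41.49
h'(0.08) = -4.42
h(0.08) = 0.41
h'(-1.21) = 0.38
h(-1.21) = 3.01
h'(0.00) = -4.12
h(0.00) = 0.75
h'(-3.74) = 9.79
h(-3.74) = -9.86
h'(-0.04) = -3.97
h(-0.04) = 0.91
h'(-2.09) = 3.65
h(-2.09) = 1.24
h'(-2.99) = 7.00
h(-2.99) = -3.56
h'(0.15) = -4.68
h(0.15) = 0.09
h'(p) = -3.72*p - 4.12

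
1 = 1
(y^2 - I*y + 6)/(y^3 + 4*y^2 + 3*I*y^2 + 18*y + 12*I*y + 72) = (y + 2*I)/(y^2 + y*(4 + 6*I) + 24*I)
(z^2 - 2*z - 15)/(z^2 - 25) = (z + 3)/(z + 5)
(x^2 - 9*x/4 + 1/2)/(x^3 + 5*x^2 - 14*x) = (x - 1/4)/(x*(x + 7))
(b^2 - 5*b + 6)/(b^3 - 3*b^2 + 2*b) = (b - 3)/(b*(b - 1))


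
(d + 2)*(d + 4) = d^2 + 6*d + 8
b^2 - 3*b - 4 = (b - 4)*(b + 1)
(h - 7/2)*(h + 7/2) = h^2 - 49/4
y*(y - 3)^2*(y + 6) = y^4 - 27*y^2 + 54*y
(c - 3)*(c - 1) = c^2 - 4*c + 3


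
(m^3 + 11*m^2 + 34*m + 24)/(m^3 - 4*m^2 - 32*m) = (m^2 + 7*m + 6)/(m*(m - 8))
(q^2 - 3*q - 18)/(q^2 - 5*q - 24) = (q - 6)/(q - 8)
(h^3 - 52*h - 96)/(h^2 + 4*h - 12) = (h^2 - 6*h - 16)/(h - 2)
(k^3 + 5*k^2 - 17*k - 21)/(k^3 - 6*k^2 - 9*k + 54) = (k^2 + 8*k + 7)/(k^2 - 3*k - 18)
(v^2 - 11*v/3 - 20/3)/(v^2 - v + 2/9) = 3*(3*v^2 - 11*v - 20)/(9*v^2 - 9*v + 2)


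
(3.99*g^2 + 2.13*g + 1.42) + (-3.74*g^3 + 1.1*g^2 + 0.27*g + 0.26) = -3.74*g^3 + 5.09*g^2 + 2.4*g + 1.68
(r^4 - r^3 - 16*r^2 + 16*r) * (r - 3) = r^5 - 4*r^4 - 13*r^3 + 64*r^2 - 48*r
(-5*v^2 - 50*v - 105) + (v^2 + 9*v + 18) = -4*v^2 - 41*v - 87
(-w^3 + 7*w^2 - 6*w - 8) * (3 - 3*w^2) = 3*w^5 - 21*w^4 + 15*w^3 + 45*w^2 - 18*w - 24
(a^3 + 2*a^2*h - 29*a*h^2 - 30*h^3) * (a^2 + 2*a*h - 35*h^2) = a^5 + 4*a^4*h - 60*a^3*h^2 - 158*a^2*h^3 + 955*a*h^4 + 1050*h^5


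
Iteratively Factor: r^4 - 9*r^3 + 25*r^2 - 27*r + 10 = (r - 1)*(r^3 - 8*r^2 + 17*r - 10) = (r - 5)*(r - 1)*(r^2 - 3*r + 2) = (r - 5)*(r - 1)^2*(r - 2)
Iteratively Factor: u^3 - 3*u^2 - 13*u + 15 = (u - 1)*(u^2 - 2*u - 15) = (u - 1)*(u + 3)*(u - 5)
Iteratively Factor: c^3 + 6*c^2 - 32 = (c + 4)*(c^2 + 2*c - 8) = (c + 4)^2*(c - 2)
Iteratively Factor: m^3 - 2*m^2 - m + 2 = (m - 1)*(m^2 - m - 2) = (m - 1)*(m + 1)*(m - 2)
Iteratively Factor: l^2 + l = (l + 1)*(l)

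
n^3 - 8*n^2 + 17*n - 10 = (n - 5)*(n - 2)*(n - 1)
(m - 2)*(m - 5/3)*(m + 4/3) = m^3 - 7*m^2/3 - 14*m/9 + 40/9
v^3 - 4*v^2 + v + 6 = (v - 3)*(v - 2)*(v + 1)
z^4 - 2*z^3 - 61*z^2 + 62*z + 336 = (z - 8)*(z - 3)*(z + 2)*(z + 7)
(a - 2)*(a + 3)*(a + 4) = a^3 + 5*a^2 - 2*a - 24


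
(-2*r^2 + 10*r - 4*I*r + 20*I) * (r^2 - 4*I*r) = -2*r^4 + 10*r^3 + 4*I*r^3 - 16*r^2 - 20*I*r^2 + 80*r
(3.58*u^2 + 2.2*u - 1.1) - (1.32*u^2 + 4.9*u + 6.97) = 2.26*u^2 - 2.7*u - 8.07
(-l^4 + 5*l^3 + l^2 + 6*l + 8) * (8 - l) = l^5 - 13*l^4 + 39*l^3 + 2*l^2 + 40*l + 64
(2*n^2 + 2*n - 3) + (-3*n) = 2*n^2 - n - 3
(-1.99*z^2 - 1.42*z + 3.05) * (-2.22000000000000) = 4.4178*z^2 + 3.1524*z - 6.771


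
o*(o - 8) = o^2 - 8*o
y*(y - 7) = y^2 - 7*y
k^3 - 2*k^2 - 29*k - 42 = (k - 7)*(k + 2)*(k + 3)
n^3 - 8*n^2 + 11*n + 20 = (n - 5)*(n - 4)*(n + 1)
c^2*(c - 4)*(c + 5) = c^4 + c^3 - 20*c^2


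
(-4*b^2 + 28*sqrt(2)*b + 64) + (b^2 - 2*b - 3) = -3*b^2 - 2*b + 28*sqrt(2)*b + 61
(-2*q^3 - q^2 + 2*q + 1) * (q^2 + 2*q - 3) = -2*q^5 - 5*q^4 + 6*q^3 + 8*q^2 - 4*q - 3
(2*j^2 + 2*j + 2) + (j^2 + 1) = 3*j^2 + 2*j + 3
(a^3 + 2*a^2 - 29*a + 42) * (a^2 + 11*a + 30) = a^5 + 13*a^4 + 23*a^3 - 217*a^2 - 408*a + 1260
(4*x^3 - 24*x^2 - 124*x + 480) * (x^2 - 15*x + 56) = 4*x^5 - 84*x^4 + 460*x^3 + 996*x^2 - 14144*x + 26880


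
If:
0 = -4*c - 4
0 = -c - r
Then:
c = -1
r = 1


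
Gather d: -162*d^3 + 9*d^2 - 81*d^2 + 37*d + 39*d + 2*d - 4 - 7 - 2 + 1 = -162*d^3 - 72*d^2 + 78*d - 12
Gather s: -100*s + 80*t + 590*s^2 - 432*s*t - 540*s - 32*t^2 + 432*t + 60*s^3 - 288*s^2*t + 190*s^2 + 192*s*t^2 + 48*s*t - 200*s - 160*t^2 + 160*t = 60*s^3 + s^2*(780 - 288*t) + s*(192*t^2 - 384*t - 840) - 192*t^2 + 672*t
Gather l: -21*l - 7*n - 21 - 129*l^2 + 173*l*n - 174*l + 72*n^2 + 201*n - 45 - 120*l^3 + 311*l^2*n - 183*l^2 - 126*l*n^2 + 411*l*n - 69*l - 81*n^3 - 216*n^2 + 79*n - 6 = -120*l^3 + l^2*(311*n - 312) + l*(-126*n^2 + 584*n - 264) - 81*n^3 - 144*n^2 + 273*n - 72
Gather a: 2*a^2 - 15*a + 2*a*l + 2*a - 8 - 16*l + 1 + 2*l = 2*a^2 + a*(2*l - 13) - 14*l - 7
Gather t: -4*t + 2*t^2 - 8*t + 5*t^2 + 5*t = 7*t^2 - 7*t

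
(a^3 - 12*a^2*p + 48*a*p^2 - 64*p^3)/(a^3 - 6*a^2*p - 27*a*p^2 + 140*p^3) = (-a^2 + 8*a*p - 16*p^2)/(-a^2 + 2*a*p + 35*p^2)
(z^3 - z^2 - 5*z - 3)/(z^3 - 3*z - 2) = (z - 3)/(z - 2)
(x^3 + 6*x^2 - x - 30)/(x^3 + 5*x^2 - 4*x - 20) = (x + 3)/(x + 2)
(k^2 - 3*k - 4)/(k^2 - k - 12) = (k + 1)/(k + 3)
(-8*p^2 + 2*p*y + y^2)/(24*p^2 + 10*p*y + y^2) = (-2*p + y)/(6*p + y)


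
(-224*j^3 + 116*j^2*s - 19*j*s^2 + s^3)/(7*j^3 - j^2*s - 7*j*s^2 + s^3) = (32*j^2 - 12*j*s + s^2)/(-j^2 + s^2)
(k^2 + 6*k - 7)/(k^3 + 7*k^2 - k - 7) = 1/(k + 1)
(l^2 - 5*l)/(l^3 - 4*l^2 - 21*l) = (5 - l)/(-l^2 + 4*l + 21)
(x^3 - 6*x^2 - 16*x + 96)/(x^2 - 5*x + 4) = (x^2 - 2*x - 24)/(x - 1)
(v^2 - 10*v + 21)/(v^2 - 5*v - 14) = (v - 3)/(v + 2)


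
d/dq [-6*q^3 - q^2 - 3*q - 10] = -18*q^2 - 2*q - 3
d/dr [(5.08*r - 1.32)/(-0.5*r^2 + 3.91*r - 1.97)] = (2.54*r^2 - 1.32*r - 4.8464)/(0.25*r^4 - 3.91*r^3 + 17.2581*r^2 - 15.4054*r + 3.8809)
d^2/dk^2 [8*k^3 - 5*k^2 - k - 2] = 48*k - 10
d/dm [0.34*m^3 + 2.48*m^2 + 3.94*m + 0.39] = 1.02*m^2 + 4.96*m + 3.94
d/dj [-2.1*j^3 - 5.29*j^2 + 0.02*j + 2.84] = -6.3*j^2 - 10.58*j + 0.02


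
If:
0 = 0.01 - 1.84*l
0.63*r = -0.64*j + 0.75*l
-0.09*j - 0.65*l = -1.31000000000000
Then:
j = 14.52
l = 0.01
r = -14.74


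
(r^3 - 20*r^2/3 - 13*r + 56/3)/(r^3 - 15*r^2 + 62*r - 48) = (r + 7/3)/(r - 6)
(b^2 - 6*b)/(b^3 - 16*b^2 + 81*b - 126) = b/(b^2 - 10*b + 21)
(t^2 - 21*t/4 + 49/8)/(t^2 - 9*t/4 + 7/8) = (2*t - 7)/(2*t - 1)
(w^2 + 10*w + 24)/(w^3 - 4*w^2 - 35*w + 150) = (w + 4)/(w^2 - 10*w + 25)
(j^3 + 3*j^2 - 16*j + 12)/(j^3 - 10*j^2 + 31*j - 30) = (j^2 + 5*j - 6)/(j^2 - 8*j + 15)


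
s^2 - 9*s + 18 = (s - 6)*(s - 3)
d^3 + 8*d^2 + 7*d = d*(d + 1)*(d + 7)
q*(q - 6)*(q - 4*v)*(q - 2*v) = q^4 - 6*q^3*v - 6*q^3 + 8*q^2*v^2 + 36*q^2*v - 48*q*v^2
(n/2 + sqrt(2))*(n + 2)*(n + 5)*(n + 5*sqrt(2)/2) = n^4/2 + 9*sqrt(2)*n^3/4 + 7*n^3/2 + 10*n^2 + 63*sqrt(2)*n^2/4 + 45*sqrt(2)*n/2 + 35*n + 50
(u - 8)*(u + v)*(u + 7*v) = u^3 + 8*u^2*v - 8*u^2 + 7*u*v^2 - 64*u*v - 56*v^2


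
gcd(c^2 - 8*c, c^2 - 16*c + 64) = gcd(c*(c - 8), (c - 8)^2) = c - 8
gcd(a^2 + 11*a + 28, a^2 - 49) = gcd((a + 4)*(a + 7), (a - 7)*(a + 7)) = a + 7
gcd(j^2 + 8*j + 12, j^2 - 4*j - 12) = j + 2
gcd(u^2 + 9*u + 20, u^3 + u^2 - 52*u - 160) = u^2 + 9*u + 20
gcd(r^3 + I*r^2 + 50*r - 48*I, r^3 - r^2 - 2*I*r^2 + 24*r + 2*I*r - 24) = r - 6*I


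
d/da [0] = 0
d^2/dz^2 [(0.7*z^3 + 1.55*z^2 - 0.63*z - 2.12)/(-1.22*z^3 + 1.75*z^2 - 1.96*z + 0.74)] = (-7.60304*z^6 + 15.669192*z^5 + 44.449236*z^4 - 105.362362*z^3 + 94.331412*z^2 - 39.341004*z + 10.927528)/(1.815848*z^9 - 7.8141*z^8 + 19.960542*z^7 - 33.771223*z^6 + 41.547156*z^5 - 37.584078*z^4 + 24.762952*z^3 - 11.403252*z^2 + 3.219888*z - 0.405224)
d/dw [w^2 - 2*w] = 2*w - 2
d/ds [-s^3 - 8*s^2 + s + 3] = -3*s^2 - 16*s + 1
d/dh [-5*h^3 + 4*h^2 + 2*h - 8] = -15*h^2 + 8*h + 2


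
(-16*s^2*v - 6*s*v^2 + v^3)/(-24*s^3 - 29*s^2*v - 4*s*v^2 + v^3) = v*(2*s + v)/(3*s^2 + 4*s*v + v^2)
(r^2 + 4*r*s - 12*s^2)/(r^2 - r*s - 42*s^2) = (r - 2*s)/(r - 7*s)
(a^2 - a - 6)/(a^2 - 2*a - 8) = (a - 3)/(a - 4)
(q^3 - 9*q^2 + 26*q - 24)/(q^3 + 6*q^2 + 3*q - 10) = (q^3 - 9*q^2 + 26*q - 24)/(q^3 + 6*q^2 + 3*q - 10)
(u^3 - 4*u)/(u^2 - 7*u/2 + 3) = 2*u*(u + 2)/(2*u - 3)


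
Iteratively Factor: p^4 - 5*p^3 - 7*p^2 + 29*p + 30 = (p - 3)*(p^3 - 2*p^2 - 13*p - 10) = (p - 3)*(p + 2)*(p^2 - 4*p - 5) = (p - 5)*(p - 3)*(p + 2)*(p + 1)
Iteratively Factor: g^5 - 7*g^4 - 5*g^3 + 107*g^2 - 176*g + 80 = (g - 5)*(g^4 - 2*g^3 - 15*g^2 + 32*g - 16) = (g - 5)*(g - 1)*(g^3 - g^2 - 16*g + 16) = (g - 5)*(g - 4)*(g - 1)*(g^2 + 3*g - 4) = (g - 5)*(g - 4)*(g - 1)*(g + 4)*(g - 1)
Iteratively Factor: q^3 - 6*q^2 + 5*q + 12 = (q - 3)*(q^2 - 3*q - 4) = (q - 3)*(q + 1)*(q - 4)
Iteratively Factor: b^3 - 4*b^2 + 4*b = (b - 2)*(b^2 - 2*b) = b*(b - 2)*(b - 2)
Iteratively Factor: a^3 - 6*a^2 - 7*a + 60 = (a - 5)*(a^2 - a - 12) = (a - 5)*(a + 3)*(a - 4)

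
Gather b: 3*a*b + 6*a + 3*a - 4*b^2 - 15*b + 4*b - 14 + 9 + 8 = 9*a - 4*b^2 + b*(3*a - 11) + 3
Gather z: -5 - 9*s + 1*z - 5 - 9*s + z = -18*s + 2*z - 10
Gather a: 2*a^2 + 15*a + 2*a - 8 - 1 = 2*a^2 + 17*a - 9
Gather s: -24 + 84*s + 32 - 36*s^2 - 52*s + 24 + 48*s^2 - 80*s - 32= 12*s^2 - 48*s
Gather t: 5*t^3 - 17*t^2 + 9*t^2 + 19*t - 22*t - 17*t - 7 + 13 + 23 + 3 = 5*t^3 - 8*t^2 - 20*t + 32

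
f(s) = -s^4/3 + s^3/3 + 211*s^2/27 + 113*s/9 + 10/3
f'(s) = -4*s^3/3 + s^2 + 422*s/27 + 113/9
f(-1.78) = 0.52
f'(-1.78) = -4.58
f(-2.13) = 1.96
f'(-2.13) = -3.31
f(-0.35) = -0.12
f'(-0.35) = 7.26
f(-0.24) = 0.76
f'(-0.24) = 8.88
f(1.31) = 32.96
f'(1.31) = 31.75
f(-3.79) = -18.92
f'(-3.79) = 40.27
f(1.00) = 23.70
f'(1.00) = 27.85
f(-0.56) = -1.34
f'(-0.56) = 4.35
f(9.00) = -1194.67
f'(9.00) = -737.78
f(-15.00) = -16426.67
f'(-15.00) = 4503.11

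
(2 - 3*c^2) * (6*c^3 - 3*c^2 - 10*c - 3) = -18*c^5 + 9*c^4 + 42*c^3 + 3*c^2 - 20*c - 6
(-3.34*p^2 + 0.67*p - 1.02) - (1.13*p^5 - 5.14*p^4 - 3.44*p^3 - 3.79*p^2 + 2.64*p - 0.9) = -1.13*p^5 + 5.14*p^4 + 3.44*p^3 + 0.45*p^2 - 1.97*p - 0.12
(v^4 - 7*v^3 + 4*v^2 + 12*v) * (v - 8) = v^5 - 15*v^4 + 60*v^3 - 20*v^2 - 96*v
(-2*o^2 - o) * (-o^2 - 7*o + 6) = 2*o^4 + 15*o^3 - 5*o^2 - 6*o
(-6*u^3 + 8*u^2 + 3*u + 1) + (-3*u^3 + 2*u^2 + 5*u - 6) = -9*u^3 + 10*u^2 + 8*u - 5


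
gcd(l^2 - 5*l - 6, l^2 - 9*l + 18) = l - 6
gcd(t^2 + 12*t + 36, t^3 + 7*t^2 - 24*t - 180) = t^2 + 12*t + 36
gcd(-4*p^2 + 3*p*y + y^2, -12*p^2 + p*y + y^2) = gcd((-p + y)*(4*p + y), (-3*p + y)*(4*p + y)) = 4*p + y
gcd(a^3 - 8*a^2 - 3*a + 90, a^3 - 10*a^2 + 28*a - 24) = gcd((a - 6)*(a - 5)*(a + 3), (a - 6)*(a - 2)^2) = a - 6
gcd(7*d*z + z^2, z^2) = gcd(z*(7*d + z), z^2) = z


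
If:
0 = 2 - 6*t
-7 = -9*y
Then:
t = 1/3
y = 7/9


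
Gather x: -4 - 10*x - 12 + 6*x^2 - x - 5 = 6*x^2 - 11*x - 21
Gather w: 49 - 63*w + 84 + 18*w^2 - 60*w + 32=18*w^2 - 123*w + 165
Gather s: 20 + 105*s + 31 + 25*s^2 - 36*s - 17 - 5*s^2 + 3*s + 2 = 20*s^2 + 72*s + 36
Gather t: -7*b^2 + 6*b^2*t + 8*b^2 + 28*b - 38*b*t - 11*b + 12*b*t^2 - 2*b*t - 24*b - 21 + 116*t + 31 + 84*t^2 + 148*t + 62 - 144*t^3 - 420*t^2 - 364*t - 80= b^2 - 7*b - 144*t^3 + t^2*(12*b - 336) + t*(6*b^2 - 40*b - 100) - 8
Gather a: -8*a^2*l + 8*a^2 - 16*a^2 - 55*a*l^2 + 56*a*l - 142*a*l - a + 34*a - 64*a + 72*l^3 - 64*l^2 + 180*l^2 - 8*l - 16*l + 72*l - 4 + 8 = a^2*(-8*l - 8) + a*(-55*l^2 - 86*l - 31) + 72*l^3 + 116*l^2 + 48*l + 4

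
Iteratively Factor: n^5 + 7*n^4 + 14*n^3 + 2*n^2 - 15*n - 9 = (n + 3)*(n^4 + 4*n^3 + 2*n^2 - 4*n - 3) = (n + 1)*(n + 3)*(n^3 + 3*n^2 - n - 3) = (n - 1)*(n + 1)*(n + 3)*(n^2 + 4*n + 3) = (n - 1)*(n + 1)^2*(n + 3)*(n + 3)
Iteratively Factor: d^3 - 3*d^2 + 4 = (d + 1)*(d^2 - 4*d + 4) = (d - 2)*(d + 1)*(d - 2)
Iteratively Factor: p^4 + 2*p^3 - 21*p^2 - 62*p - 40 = (p - 5)*(p^3 + 7*p^2 + 14*p + 8) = (p - 5)*(p + 2)*(p^2 + 5*p + 4) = (p - 5)*(p + 2)*(p + 4)*(p + 1)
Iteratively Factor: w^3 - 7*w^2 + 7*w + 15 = (w - 3)*(w^2 - 4*w - 5) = (w - 3)*(w + 1)*(w - 5)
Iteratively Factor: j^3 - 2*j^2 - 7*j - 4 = (j - 4)*(j^2 + 2*j + 1) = (j - 4)*(j + 1)*(j + 1)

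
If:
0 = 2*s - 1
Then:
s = 1/2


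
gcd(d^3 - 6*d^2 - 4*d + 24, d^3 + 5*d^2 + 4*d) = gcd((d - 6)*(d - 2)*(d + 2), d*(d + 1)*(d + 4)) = 1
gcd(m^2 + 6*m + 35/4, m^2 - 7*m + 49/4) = 1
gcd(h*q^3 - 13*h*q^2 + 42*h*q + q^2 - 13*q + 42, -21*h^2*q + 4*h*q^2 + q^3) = 1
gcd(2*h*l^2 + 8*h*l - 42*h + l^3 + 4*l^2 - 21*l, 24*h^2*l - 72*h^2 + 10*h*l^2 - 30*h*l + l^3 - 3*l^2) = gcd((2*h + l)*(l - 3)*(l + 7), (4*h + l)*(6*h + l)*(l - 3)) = l - 3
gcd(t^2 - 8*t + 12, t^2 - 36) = t - 6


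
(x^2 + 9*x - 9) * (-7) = -7*x^2 - 63*x + 63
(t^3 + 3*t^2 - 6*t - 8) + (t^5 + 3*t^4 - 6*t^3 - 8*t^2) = t^5 + 3*t^4 - 5*t^3 - 5*t^2 - 6*t - 8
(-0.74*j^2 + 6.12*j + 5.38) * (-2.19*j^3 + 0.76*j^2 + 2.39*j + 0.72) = 1.6206*j^5 - 13.9652*j^4 - 8.8996*j^3 + 18.1828*j^2 + 17.2646*j + 3.8736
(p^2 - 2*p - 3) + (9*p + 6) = p^2 + 7*p + 3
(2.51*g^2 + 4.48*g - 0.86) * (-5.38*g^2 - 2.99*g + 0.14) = -13.5038*g^4 - 31.6073*g^3 - 8.417*g^2 + 3.1986*g - 0.1204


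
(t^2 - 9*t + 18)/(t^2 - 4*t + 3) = (t - 6)/(t - 1)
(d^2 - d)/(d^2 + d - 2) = d/(d + 2)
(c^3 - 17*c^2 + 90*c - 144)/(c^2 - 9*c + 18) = c - 8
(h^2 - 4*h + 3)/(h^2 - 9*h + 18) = (h - 1)/(h - 6)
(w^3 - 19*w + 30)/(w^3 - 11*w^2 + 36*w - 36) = (w + 5)/(w - 6)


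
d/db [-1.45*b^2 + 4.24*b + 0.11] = 4.24 - 2.9*b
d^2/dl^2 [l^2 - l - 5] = 2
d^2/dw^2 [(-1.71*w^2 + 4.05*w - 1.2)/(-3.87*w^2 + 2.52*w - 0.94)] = (-2.8421709430404e-14*w^4 - 87.959682*w^3 + 70.509852*w^2 + 18.18126*w - 9.655128)/(57.960603*w^6 - 113.225364*w^5 + 115.963002*w^4 - 71.006544*w^3 + 28.166724*w^2 - 6.680016*w + 0.830584)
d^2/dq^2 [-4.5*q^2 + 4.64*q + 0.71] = -9.00000000000000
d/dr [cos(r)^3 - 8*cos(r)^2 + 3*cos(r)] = (-3*cos(r)^2 + 16*cos(r) - 3)*sin(r)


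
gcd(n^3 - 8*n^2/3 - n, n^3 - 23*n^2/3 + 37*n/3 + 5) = n^2 - 8*n/3 - 1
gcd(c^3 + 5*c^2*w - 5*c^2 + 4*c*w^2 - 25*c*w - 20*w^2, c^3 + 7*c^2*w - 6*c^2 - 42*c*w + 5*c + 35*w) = c - 5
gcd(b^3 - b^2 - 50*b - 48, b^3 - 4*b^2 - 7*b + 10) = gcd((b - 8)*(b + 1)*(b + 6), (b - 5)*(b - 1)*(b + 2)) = 1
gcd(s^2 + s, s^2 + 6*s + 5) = s + 1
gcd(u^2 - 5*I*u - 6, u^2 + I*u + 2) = 1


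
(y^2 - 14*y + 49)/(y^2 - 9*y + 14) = (y - 7)/(y - 2)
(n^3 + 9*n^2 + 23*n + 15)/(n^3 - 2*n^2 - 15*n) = (n^2 + 6*n + 5)/(n*(n - 5))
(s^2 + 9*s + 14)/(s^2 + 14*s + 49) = (s + 2)/(s + 7)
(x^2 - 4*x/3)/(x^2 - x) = (x - 4/3)/(x - 1)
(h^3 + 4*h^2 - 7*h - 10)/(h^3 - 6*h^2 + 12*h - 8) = (h^2 + 6*h + 5)/(h^2 - 4*h + 4)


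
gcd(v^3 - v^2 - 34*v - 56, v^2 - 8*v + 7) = v - 7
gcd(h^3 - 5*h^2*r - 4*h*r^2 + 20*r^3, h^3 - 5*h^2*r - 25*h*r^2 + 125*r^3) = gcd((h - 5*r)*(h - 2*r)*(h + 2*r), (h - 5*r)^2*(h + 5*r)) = -h + 5*r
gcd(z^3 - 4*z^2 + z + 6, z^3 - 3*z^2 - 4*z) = z + 1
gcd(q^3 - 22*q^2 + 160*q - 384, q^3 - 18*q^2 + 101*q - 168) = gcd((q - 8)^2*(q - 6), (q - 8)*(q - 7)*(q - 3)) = q - 8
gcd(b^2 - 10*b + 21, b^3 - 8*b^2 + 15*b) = b - 3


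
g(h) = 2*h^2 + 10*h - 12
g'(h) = 4*h + 10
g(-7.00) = 16.00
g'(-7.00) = -18.00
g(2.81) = 31.89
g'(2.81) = 21.24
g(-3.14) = -23.68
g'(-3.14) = -2.56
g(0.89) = -1.52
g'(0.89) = 13.56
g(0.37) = -8.03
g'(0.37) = 11.48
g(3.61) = 50.16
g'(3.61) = 24.44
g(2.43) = 24.11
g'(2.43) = 19.72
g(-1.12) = -20.69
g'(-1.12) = 5.52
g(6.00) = 120.00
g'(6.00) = 34.00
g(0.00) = -12.00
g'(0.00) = 10.00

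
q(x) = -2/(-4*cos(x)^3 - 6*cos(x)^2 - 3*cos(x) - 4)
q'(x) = -2*(-12*sin(x)*cos(x)^2 - 12*sin(x)*cos(x) - 3*sin(x))/(-4*cos(x)^3 - 6*cos(x)^2 - 3*cos(x) - 4)^2 = 6*(2*cos(x) + 1)^2*sin(x)/(6*cos(x) + 3*cos(2*x) + cos(3*x) + 7)^2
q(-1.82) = 0.56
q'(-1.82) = -0.12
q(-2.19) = 0.57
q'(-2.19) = -0.01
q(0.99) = 0.25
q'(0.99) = 0.34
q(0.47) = 0.14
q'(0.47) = 0.10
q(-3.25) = 0.66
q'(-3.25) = 0.07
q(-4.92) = 0.41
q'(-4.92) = 0.49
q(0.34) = 0.13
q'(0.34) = 0.07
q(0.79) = 0.19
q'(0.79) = 0.23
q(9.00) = 0.62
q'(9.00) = 0.16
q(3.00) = 0.66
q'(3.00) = 0.09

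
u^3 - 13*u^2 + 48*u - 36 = (u - 6)^2*(u - 1)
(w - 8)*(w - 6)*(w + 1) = w^3 - 13*w^2 + 34*w + 48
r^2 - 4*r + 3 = (r - 3)*(r - 1)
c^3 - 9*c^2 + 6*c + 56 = (c - 7)*(c - 4)*(c + 2)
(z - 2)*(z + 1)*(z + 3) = z^3 + 2*z^2 - 5*z - 6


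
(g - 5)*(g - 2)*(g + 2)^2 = g^4 - 3*g^3 - 14*g^2 + 12*g + 40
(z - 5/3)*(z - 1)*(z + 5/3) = z^3 - z^2 - 25*z/9 + 25/9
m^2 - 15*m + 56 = (m - 8)*(m - 7)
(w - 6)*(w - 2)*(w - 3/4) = w^3 - 35*w^2/4 + 18*w - 9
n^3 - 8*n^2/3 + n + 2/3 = (n - 2)*(n - 1)*(n + 1/3)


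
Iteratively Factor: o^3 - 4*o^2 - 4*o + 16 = (o + 2)*(o^2 - 6*o + 8) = (o - 4)*(o + 2)*(o - 2)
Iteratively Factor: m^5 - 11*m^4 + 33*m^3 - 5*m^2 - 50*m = (m)*(m^4 - 11*m^3 + 33*m^2 - 5*m - 50) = m*(m - 5)*(m^3 - 6*m^2 + 3*m + 10) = m*(m - 5)^2*(m^2 - m - 2) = m*(m - 5)^2*(m - 2)*(m + 1)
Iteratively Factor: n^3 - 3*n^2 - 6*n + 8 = (n - 4)*(n^2 + n - 2) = (n - 4)*(n + 2)*(n - 1)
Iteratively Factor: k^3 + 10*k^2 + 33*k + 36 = (k + 3)*(k^2 + 7*k + 12) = (k + 3)^2*(k + 4)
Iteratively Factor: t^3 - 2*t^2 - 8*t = (t + 2)*(t^2 - 4*t) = t*(t + 2)*(t - 4)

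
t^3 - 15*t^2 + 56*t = t*(t - 8)*(t - 7)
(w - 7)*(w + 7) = w^2 - 49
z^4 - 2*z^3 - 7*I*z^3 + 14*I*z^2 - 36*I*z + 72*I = (z - 2)*(z - 6*I)*(z - 3*I)*(z + 2*I)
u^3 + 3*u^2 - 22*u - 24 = (u - 4)*(u + 1)*(u + 6)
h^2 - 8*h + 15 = (h - 5)*(h - 3)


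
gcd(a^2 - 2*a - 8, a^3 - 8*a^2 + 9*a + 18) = 1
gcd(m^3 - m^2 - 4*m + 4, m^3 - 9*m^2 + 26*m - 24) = m - 2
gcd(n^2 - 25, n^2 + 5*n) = n + 5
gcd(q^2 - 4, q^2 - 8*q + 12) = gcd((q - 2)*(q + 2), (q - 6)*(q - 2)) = q - 2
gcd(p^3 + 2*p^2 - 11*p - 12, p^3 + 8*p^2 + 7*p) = p + 1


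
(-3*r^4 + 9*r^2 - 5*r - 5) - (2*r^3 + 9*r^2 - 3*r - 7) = -3*r^4 - 2*r^3 - 2*r + 2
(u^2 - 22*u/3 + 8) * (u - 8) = u^3 - 46*u^2/3 + 200*u/3 - 64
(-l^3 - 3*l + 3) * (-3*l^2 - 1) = 3*l^5 + 10*l^3 - 9*l^2 + 3*l - 3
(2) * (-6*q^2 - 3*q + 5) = -12*q^2 - 6*q + 10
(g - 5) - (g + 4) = -9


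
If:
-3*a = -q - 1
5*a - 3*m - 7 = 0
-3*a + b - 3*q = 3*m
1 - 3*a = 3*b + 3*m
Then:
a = 38/59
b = 56/59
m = -223/177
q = 55/59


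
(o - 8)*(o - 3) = o^2 - 11*o + 24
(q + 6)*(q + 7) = q^2 + 13*q + 42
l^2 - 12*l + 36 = (l - 6)^2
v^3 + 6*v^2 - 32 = (v - 2)*(v + 4)^2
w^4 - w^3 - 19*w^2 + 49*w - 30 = (w - 3)*(w - 2)*(w - 1)*(w + 5)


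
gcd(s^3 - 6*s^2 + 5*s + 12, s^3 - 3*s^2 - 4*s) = s^2 - 3*s - 4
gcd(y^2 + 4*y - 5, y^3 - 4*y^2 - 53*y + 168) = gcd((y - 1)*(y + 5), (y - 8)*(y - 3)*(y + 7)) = 1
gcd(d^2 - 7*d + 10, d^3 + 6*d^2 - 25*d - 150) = d - 5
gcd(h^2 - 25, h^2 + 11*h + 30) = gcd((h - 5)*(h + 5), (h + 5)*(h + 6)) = h + 5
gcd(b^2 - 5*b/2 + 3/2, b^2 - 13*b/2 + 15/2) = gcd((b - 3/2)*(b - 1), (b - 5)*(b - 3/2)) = b - 3/2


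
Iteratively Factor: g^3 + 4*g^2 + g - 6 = (g + 2)*(g^2 + 2*g - 3) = (g + 2)*(g + 3)*(g - 1)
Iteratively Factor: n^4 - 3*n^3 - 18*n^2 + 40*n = (n)*(n^3 - 3*n^2 - 18*n + 40) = n*(n + 4)*(n^2 - 7*n + 10) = n*(n - 5)*(n + 4)*(n - 2)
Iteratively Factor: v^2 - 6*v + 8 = (v - 2)*(v - 4)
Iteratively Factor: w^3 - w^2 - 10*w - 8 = (w - 4)*(w^2 + 3*w + 2) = (w - 4)*(w + 1)*(w + 2)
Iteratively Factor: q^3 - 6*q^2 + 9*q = (q)*(q^2 - 6*q + 9) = q*(q - 3)*(q - 3)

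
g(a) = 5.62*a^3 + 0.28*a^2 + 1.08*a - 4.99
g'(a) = 16.86*a^2 + 0.56*a + 1.08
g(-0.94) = -10.43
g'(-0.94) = 15.45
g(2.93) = 141.94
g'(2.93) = 147.46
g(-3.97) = -356.51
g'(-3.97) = 264.59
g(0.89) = 0.15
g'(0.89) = 14.93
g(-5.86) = -1132.62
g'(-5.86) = 576.76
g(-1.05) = -12.32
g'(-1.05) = 19.08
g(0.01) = -4.98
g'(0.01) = 1.09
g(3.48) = 239.01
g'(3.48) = 207.21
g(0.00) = -4.99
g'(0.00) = 1.08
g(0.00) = -4.99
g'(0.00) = 1.08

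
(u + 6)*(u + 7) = u^2 + 13*u + 42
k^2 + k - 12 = (k - 3)*(k + 4)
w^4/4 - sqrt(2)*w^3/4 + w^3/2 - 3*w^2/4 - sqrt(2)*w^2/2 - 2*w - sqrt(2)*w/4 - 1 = (w/2 + 1/2)*(w/2 + sqrt(2)/2)*(w + 1)*(w - 2*sqrt(2))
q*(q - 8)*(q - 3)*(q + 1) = q^4 - 10*q^3 + 13*q^2 + 24*q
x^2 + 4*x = x*(x + 4)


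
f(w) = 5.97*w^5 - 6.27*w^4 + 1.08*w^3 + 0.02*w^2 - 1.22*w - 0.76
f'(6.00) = 33383.98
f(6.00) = 38522.72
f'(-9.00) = 214390.03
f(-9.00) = -394435.48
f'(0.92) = 3.41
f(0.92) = -1.58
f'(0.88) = 2.13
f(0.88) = -1.69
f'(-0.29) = -0.14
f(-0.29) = -0.49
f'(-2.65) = 1960.22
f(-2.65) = -1106.89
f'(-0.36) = 0.86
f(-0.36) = -0.51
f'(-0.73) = 18.71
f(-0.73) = -3.30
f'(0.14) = -1.21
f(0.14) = -0.93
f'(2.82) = 1349.95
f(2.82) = 688.34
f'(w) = 29.85*w^4 - 25.08*w^3 + 3.24*w^2 + 0.04*w - 1.22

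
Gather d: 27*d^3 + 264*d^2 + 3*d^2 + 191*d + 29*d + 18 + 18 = 27*d^3 + 267*d^2 + 220*d + 36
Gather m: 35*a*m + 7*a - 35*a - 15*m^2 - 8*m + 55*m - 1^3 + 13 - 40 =-28*a - 15*m^2 + m*(35*a + 47) - 28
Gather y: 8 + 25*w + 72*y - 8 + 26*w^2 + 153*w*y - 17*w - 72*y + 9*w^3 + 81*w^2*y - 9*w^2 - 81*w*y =9*w^3 + 17*w^2 + 8*w + y*(81*w^2 + 72*w)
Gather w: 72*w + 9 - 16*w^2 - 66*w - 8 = -16*w^2 + 6*w + 1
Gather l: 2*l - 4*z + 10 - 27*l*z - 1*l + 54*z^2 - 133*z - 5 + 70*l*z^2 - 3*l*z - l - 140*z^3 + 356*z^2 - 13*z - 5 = l*(70*z^2 - 30*z) - 140*z^3 + 410*z^2 - 150*z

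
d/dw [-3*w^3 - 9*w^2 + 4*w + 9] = -9*w^2 - 18*w + 4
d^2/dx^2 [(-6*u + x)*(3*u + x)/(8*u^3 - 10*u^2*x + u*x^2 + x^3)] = 2*(-1832*u^6 + 1044*u^5*x + 606*u^4*x^2 - 223*u^3*x^3 - 87*u^2*x^4 - 9*u*x^5 + x^6)/(512*u^9 - 1920*u^8*x + 2592*u^7*x^2 - 1288*u^6*x^3 - 156*u^5*x^4 + 318*u^4*x^5 - 35*u^3*x^6 - 27*u^2*x^7 + 3*u*x^8 + x^9)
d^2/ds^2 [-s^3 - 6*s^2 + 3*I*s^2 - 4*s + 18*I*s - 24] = -6*s - 12 + 6*I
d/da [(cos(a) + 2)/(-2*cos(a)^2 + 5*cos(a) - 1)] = (-8*cos(a) - cos(2*a) + 10)*sin(a)/(-5*cos(a) + cos(2*a) + 2)^2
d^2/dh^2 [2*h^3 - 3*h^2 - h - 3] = 12*h - 6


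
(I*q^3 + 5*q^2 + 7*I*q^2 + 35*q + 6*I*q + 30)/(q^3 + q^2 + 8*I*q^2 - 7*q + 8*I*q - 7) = (I*q^2 + q*(5 + 6*I) + 30)/(q^2 + 8*I*q - 7)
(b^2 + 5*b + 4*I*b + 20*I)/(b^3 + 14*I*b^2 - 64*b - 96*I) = (b + 5)/(b^2 + 10*I*b - 24)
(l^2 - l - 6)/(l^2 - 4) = (l - 3)/(l - 2)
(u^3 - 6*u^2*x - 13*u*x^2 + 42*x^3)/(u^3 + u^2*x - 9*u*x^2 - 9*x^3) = (-u^2 + 9*u*x - 14*x^2)/(-u^2 + 2*u*x + 3*x^2)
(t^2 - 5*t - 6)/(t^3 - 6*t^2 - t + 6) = 1/(t - 1)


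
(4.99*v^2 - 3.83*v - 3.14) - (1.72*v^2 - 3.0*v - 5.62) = 3.27*v^2 - 0.83*v + 2.48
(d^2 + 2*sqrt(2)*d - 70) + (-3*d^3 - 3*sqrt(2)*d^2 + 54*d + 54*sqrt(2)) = -3*d^3 - 3*sqrt(2)*d^2 + d^2 + 2*sqrt(2)*d + 54*d - 70 + 54*sqrt(2)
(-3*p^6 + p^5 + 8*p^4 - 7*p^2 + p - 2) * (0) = 0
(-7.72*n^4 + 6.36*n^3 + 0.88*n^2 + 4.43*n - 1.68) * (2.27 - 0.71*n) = 5.4812*n^5 - 22.04*n^4 + 13.8124*n^3 - 1.1477*n^2 + 11.2489*n - 3.8136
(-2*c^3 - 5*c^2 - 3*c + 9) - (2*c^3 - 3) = -4*c^3 - 5*c^2 - 3*c + 12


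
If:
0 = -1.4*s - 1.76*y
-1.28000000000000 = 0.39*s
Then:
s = -3.28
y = 2.61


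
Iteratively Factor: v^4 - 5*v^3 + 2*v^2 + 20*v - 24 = (v - 3)*(v^3 - 2*v^2 - 4*v + 8) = (v - 3)*(v + 2)*(v^2 - 4*v + 4) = (v - 3)*(v - 2)*(v + 2)*(v - 2)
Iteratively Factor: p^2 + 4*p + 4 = (p + 2)*(p + 2)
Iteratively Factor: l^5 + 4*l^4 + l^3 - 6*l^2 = (l + 3)*(l^4 + l^3 - 2*l^2) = l*(l + 3)*(l^3 + l^2 - 2*l) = l*(l + 2)*(l + 3)*(l^2 - l) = l*(l - 1)*(l + 2)*(l + 3)*(l)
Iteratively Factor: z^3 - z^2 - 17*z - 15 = (z + 1)*(z^2 - 2*z - 15) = (z - 5)*(z + 1)*(z + 3)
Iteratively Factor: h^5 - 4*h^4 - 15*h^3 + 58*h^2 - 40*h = (h)*(h^4 - 4*h^3 - 15*h^2 + 58*h - 40) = h*(h - 2)*(h^3 - 2*h^2 - 19*h + 20) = h*(h - 2)*(h + 4)*(h^2 - 6*h + 5) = h*(h - 5)*(h - 2)*(h + 4)*(h - 1)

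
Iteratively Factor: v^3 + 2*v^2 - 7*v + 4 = (v - 1)*(v^2 + 3*v - 4) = (v - 1)^2*(v + 4)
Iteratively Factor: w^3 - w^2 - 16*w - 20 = (w - 5)*(w^2 + 4*w + 4) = (w - 5)*(w + 2)*(w + 2)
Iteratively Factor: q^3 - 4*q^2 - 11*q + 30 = (q - 2)*(q^2 - 2*q - 15) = (q - 5)*(q - 2)*(q + 3)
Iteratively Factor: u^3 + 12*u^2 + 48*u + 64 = (u + 4)*(u^2 + 8*u + 16) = (u + 4)^2*(u + 4)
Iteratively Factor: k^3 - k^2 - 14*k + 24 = (k - 2)*(k^2 + k - 12) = (k - 3)*(k - 2)*(k + 4)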